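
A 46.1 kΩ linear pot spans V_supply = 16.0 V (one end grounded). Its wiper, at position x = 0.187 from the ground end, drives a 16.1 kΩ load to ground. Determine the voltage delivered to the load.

The pot divides into 37.48 kΩ above the wiper and 8.621 kΩ below.
R_L loads the lower segment: effective lower R = 5.614 kΩ.
V_out = 16.0 × 5.614/(37.48 + 5.614) = 2.085 V.

V_out ≈ 2.08 V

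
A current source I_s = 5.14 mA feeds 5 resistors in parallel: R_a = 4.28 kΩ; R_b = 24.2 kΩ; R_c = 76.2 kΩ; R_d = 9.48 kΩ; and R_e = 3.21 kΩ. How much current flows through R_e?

I ≈ 2.27 mA

Conductances: ΣG = 1/4.28 + 1/24.2 + 1/76.2 + 1/9.48 + 1/3.21 = 0.7051 (1/kΩ).
Current divider: I(R_e) = I_s · G_k/ΣG = 5.14 × (0.3115/0.7051) = 5.14 × 0.4418 = 2.271 mA.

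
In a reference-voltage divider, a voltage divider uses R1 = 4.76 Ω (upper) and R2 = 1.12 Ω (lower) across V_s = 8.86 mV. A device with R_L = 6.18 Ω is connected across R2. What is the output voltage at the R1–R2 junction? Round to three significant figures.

First combine the lower leg with the load: R2 ‖ R_L = 0.9482 Ω.
Then V_out = V_s · R2'/(R1 + R2') = 8.86 × 0.9482/5.708 = 1.472 mV.

V_out ≈ 1.47 mV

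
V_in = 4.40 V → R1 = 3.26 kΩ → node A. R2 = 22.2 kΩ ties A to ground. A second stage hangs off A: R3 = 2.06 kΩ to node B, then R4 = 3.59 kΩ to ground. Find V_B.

Looking into the second stage from A: R3 + R4 = 5.650 kΩ appears in parallel with R2.
R2 ‖ (R3+R4) = 4.504 kΩ.
First divider: V_A = V_in · 4.504/(3.26 + 4.504) = 2.552 V.
V_B = V_A × 0.6354 = 1.622 V.

V_B ≈ 1.62 V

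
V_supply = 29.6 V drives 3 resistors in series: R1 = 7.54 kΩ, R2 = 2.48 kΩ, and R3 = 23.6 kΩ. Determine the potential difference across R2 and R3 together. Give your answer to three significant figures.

ΣR = 7.54 + 2.48 + 23.6 = 33.62 kΩ.
R_{R2..R3} = 2.48 + 23.6 = 26.08 kΩ.
V = V_supply · R/ΣR = 29.6 × 0.7757 = 22.96 V.

V ≈ 23.0 V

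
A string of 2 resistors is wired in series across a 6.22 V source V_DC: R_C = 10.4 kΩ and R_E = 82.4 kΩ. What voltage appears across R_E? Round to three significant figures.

V ≈ 5.52 V

ΣR = 10.4 + 82.4 = 92.80 kΩ.
Voltage divider: V = V_DC · (82.40 / 92.80) = 6.22 × 0.8879 = 5.523 V.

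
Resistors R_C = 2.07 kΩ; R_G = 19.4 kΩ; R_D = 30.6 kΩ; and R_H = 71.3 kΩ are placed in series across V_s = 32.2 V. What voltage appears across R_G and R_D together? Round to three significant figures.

V ≈ 13.1 V

Series total: ΣR = 2.07 + 19.4 + 30.6 + 71.3 = 123.4 kΩ.
R_{R_G..R_D} = 19.4 + 30.6 = 50.00 kΩ.
Voltage divider: V = V_s · (50.00 / 123.4) = 32.2 × 0.4053 = 13.05 V.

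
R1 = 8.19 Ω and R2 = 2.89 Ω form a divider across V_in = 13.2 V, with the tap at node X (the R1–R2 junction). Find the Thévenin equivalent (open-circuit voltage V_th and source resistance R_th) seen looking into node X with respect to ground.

Open-circuit (no load on X): V_th = V_in · R2/(R1 + R2) = 13.2 × 2.89/(8.190 + 2.89) = 3.443 V.
Zeroing V_in shorts the top of R1 to ground, so R_th = R1 ‖ R2 = 2.136 Ω.

V_th ≈ 3.44 V, R_th ≈ 2.14 Ω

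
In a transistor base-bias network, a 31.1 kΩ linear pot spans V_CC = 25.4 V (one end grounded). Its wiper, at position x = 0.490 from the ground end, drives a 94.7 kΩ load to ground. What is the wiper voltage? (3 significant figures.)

V_out ≈ 11.5 V

Lower segment x·R_p = 15.24 kΩ; upper segment (1−x)·R_p = 15.86 kΩ.
(x·R_p) ‖ R_L = 13.13 kΩ.
V_out = 25.4 × 13.13/(15.86 + 13.13) = 11.50 V.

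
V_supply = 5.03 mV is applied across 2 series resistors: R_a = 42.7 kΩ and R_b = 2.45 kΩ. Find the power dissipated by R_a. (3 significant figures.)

The common current is I = 5.03/45.15 = 0.1114 µA.
V(R_a) = I·R = 4.757 mV; P = V·I = 4.757 × 0.1114 = 0.5300 nW.

P ≈ 0.530 nW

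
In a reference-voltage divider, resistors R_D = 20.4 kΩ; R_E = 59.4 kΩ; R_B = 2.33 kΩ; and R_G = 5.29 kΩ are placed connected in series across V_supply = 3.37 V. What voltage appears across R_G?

V ≈ 0.204 V

ΣR = 20.4 + 59.4 + 2.33 + 5.29 = 87.42 kΩ.
Voltage divider: V = V_supply · (5.290 / 87.42) = 3.37 × 0.06051 = 0.2039 V.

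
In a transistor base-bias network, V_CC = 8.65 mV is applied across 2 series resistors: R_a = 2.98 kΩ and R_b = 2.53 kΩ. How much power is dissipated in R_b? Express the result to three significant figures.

ΣR = 5.510 kΩ → I = 8.65/5.510 = 1.570 µA.
P(R_b) = I²·R_b = (1.570)² × 2.53 = 6.235 nW.

P ≈ 6.24 nW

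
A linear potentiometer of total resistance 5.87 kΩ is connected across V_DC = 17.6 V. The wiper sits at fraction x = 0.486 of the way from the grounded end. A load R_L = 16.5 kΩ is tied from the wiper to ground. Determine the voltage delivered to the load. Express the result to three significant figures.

V_out ≈ 7.86 V

Split the track: R_lower = x·R_p = 2.853 kΩ, R_upper = (1−x)·R_p = 3.017 kΩ.
(x·R_p) ‖ R_L = 2.432 kΩ.
V_out = 17.6 × 2.432/(3.017 + 2.432) = 7.855 V.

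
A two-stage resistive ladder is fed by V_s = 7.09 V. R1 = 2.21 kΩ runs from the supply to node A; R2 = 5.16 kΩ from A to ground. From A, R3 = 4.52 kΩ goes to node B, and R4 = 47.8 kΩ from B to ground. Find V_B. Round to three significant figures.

Looking into the second stage from A: R3 + R4 = 52.32 kΩ appears in parallel with R2.
R2 ‖ (R3+R4) = 4.697 kΩ.
So V_A = 7.09 × 0.6800 = 4.821 V.
V_B = V_A × 0.9136 = 4.405 V.

V_B ≈ 4.40 V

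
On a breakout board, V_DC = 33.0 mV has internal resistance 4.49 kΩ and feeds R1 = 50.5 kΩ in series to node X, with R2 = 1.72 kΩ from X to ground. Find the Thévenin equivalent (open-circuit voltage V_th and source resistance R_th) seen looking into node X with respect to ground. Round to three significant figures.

V_th ≈ 1.00 mV, R_th ≈ 1.67 kΩ

R1' = 4.49 + 50.5 = 54.99 kΩ (source resistance + R1).
Open-circuit (no load on X): V_th = V_DC · R2/(R1' + R2) = 33.0 × 1.72/(54.99 + 1.72) = 1.001 mV.
With V_DC suppressed (replaced by a short), R_th = R1' ‖ R2 = (54.99 × 1.72)/(54.99 + 1.72) = 1.668 kΩ.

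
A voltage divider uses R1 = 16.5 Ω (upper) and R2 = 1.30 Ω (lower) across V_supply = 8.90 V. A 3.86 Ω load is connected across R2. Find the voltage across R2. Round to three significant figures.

V_out ≈ 0.495 V

R2 ‖ R_L = (1.30 × 3.86)/(1.30 + 3.86) = 0.9725 Ω.
Then V_out = V_supply · R2'/(R1 + R2') = 8.90 × 0.9725/17.47 = 0.4954 V.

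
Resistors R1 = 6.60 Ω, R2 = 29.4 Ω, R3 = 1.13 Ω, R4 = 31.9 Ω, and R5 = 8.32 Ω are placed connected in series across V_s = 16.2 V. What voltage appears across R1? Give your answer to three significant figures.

ΣR = 6.60 + 29.4 + 1.13 + 31.9 + 8.32 = 77.35 Ω.
V = V_s · R/ΣR = 16.2 × 0.08533 = 1.382 V.

V ≈ 1.38 V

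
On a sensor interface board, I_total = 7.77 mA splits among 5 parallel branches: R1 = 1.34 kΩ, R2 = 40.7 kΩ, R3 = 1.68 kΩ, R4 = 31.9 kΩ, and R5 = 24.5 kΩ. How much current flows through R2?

I ≈ 0.133 mA

Conductances: ΣG = 1/1.34 + 1/40.7 + 1/1.68 + 1/31.9 + 1/24.5 = 1.438 (1/kΩ).
By the current-divider rule, I = I_total · G_k/ΣG = 7.77 × 0.01708 = 0.1327 mA.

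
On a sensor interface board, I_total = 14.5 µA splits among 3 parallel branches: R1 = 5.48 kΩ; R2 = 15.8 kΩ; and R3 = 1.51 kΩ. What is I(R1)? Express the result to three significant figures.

Conductances: ΣG = 1/5.48 + 1/15.8 + 1/1.51 = 0.9080 (1/kΩ).
By the current-divider rule, I = I_total · G_k/ΣG = 14.5 × 0.2010 = 2.914 µA.

I ≈ 2.91 µA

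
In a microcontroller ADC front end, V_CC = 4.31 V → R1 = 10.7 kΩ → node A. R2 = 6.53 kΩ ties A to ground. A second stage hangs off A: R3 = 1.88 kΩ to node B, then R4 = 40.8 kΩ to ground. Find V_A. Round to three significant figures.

Looking into the second stage from A: R3 + R4 = 42.68 kΩ appears in parallel with R2.
Effective lower resistance at A: R2 ‖ 42.68 = 5.663 kΩ.
First divider: V_A = V_CC · 5.663/(10.7 + 5.663) = 1.492 V.

V_A ≈ 1.49 V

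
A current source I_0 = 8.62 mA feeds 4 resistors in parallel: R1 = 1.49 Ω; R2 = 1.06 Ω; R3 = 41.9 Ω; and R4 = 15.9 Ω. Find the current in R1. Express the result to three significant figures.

I ≈ 3.40 mA

Total conductance ΣG = 1/1.49 + 1/1.06 + 1/41.9 + 1/15.9 = 1.701 (units of 1/Ω).
By the current-divider rule, I = I_0 · G_k/ΣG = 8.62 × 0.3945 = 3.400 mA.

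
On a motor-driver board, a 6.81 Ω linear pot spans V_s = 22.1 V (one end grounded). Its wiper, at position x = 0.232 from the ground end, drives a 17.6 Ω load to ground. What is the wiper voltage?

V_out ≈ 4.80 V

Lower segment x·R_p = 1.580 Ω; upper segment (1−x)·R_p = 5.230 Ω.
Lower segment in parallel with the load: 1.580 ‖ 17.6 = 1.450 Ω.
Then V_out = V_s · 1.450/(5.230 + 1.450) = 4.797 V.
(Unloaded: V_out = x·V_s = 5.13 V.)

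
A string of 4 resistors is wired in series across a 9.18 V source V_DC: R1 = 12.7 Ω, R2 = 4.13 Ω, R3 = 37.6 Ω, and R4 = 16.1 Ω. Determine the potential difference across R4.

Total series resistance ΣR = 12.7 + 4.13 + 37.6 + 16.1 = 70.53 Ω.
By the voltage-divider rule, V = 9.18 × 16.10/70.53 = 2.096 V.

V ≈ 2.10 V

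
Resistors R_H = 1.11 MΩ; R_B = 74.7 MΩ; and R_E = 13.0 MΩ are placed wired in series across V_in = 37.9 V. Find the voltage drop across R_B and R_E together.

Total series resistance ΣR = 1.11 + 74.7 + 13.0 = 88.81 MΩ.
R_{R_B..R_E} = 74.7 + 13.0 = 87.70 MΩ.
V = V_in · R/ΣR = 37.9 × 0.9875 = 37.43 V.

V ≈ 37.4 V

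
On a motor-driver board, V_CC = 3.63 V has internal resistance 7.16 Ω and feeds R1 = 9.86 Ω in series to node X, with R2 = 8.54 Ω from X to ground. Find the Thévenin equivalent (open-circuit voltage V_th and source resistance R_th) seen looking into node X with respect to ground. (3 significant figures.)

V_th ≈ 1.21 V, R_th ≈ 5.69 Ω

R1' = 7.16 + 9.86 = 17.02 Ω (source resistance + R1).
V_th is the unloaded tap voltage: V_CC · R2/(R1'+R2) = 3.63 × 0.3341 = 1.213 V.
Zeroing V_CC shorts the top of R1' to ground, so R_th = R1' ‖ R2 = 5.687 Ω.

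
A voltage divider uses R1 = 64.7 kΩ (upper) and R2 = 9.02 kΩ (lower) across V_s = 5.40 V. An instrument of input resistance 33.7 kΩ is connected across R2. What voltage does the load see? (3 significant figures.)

V_out ≈ 0.535 V

First combine the lower leg with the load: R2 ‖ R_L = 7.115 kΩ.
Then V_out = V_s · R2'/(R1 + R2') = 5.40 × 7.115/71.82 = 0.5350 V.
(Unloaded it would be 0.661 V; the load pulls it down.)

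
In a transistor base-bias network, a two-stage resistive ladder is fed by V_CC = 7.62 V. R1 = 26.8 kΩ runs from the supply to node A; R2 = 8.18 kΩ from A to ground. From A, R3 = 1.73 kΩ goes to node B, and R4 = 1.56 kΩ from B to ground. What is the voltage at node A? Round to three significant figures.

V_A ≈ 0.613 V

The second stage (R3 + R4 = 3.290 kΩ) loads node A in parallel with R2.
Effective lower resistance at A: R2 ‖ 3.290 = 2.346 kΩ.
V_A = 7.62 × 2.346/(26.8 + 2.346) = 0.6134 V.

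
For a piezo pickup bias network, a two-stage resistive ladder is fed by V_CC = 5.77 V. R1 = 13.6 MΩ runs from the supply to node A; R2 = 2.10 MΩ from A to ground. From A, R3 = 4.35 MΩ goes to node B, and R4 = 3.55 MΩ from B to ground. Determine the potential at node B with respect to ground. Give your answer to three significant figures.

V_B ≈ 0.282 V

Looking into the second stage from A: R3 + R4 = 7.900 MΩ appears in parallel with R2.
R2 ‖ (R3+R4) = 1.659 MΩ.
First divider: V_A = V_CC · 1.659/(13.6 + 1.659) = 0.6273 V.
Stage 2 is unloaded, so V_B = V_A · R4/(R3+R4) = 0.6273 × 3.55/7.900 = 0.2819 V.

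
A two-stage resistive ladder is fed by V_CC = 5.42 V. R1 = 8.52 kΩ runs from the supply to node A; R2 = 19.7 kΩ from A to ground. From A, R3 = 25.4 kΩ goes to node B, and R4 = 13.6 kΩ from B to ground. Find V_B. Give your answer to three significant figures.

The second stage (R3 + R4 = 39.00 kΩ) loads node A in parallel with R2.
R2 ‖ (R3+R4) = 13.09 kΩ.
First divider: V_A = V_CC · 13.09/(8.52 + 13.09) = 3.283 V.
V_B = V_A × 0.3487 = 1.145 V.

V_B ≈ 1.14 V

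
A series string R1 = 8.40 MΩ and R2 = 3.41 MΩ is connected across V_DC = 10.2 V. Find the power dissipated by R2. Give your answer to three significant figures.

The common current is I = 10.2/11.81 = 0.8637 µA.
P(R2) = I²·R2 = (0.8637)² × 3.41 = 2.544 µW.

P ≈ 2.54 µW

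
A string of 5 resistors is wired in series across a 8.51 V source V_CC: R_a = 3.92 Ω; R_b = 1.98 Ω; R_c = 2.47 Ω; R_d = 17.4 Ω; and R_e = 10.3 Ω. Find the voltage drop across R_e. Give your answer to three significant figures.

ΣR = 3.92 + 1.98 + 2.47 + 17.4 + 10.3 = 36.07 Ω.
By the voltage-divider rule, V = 8.51 × 10.30/36.07 = 2.430 V.

V ≈ 2.43 V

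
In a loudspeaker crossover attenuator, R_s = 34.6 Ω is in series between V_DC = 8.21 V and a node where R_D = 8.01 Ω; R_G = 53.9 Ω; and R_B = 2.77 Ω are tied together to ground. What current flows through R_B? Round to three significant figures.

Equivalent of the parallel group: R_p = 1.983 Ω.
V_A by voltage divider: V_A = 8.21 × 1.983/(34.6 + 1.983) = 0.4449 V.
I(R_B) = V_A / R_B = 0.4449/2.77 = 0.1606 A.

I ≈ 0.161 A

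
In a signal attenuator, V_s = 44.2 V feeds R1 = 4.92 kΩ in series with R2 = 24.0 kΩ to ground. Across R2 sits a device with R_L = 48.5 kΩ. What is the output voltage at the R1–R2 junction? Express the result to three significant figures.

First combine the lower leg with the load: R2 ‖ R_L = 16.06 kΩ.
Then V_out = V_s · R2'/(R1 + R2') = 44.2 × 16.06/20.98 = 33.83 V.

V_out ≈ 33.8 V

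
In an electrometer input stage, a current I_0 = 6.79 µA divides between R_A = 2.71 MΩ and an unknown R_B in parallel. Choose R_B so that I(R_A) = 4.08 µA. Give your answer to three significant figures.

R_B ≈ 4.08 MΩ

Two-branch current divider: I_A = I_0 · R_B/(R_A + R_B).
4.08/6.79 = R_B/(R_A + R_B) → R_B = R_A · (0.6009)/(1 − 0.6009) = 2.71 × 1.506 = 4.080 MΩ.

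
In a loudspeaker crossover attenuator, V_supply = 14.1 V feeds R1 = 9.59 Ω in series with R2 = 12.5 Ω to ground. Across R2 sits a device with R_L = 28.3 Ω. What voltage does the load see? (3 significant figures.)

V_out ≈ 6.69 V

R2 ‖ R_L = (12.5 × 28.3)/(12.5 + 28.3) = 8.670 Ω.
Now apply the divider: V_out = 14.1 × 0.4748 = 6.695 V.
(Unloaded it would be 7.98 V; the load pulls it down.)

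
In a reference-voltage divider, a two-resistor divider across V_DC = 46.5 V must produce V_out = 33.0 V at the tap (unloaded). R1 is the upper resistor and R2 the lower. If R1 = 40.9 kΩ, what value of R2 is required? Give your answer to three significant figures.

R2 ≈ 100 kΩ

The divider ratio is R2/(R1+R2) = 33.0/46.5 = 0.7097.
So R2 = R1 · V_out/(V_DC − V_out) = 40.9 × 33.0/(46.5 − 33.0) = 40.9 × 2.444 = 99.98 kΩ.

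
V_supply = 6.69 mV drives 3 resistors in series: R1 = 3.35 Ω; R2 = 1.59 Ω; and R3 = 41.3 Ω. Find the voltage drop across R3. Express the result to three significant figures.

Total series resistance ΣR = 3.35 + 1.59 + 41.3 = 46.24 Ω.
Voltage divider: V = V_supply · (41.30 / 46.24) = 6.69 × 0.8932 = 5.975 mV.

V ≈ 5.98 mV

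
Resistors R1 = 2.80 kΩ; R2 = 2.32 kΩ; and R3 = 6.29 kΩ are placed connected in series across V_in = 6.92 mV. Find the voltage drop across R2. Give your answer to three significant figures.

V ≈ 1.41 mV

Series total: ΣR = 2.80 + 2.32 + 6.29 = 11.41 kΩ.
Voltage divider: V = V_in · (2.320 / 11.41) = 6.92 × 0.2033 = 1.407 mV.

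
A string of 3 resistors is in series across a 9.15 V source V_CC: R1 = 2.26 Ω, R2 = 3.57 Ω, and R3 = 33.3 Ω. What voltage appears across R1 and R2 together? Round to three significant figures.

V ≈ 1.36 V

ΣR = 2.26 + 3.57 + 33.3 = 39.13 Ω.
R_{R1..R2} = 2.26 + 3.57 = 5.830 Ω.
Voltage divider: V = V_CC · (5.830 / 39.13) = 9.15 × 0.1490 = 1.363 V.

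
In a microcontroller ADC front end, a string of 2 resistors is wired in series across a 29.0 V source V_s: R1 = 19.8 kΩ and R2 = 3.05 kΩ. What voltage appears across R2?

V ≈ 3.87 V

Total series resistance ΣR = 19.8 + 3.05 = 22.85 kΩ.
Voltage divider: V = V_s · (3.050 / 22.85) = 29.0 × 0.1335 = 3.871 V.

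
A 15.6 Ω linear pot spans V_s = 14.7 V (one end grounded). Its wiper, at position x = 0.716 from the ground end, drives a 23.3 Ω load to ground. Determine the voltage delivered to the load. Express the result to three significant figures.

Split the track: R_lower = x·R_p = 11.17 Ω, R_upper = (1−x)·R_p = 4.430 Ω.
Lower segment in parallel with the load: 11.17 ‖ 23.3 = 7.550 Ω.
Then V_out = V_s · 7.550/(4.430 + 7.550) = 9.264 V.

V_out ≈ 9.26 V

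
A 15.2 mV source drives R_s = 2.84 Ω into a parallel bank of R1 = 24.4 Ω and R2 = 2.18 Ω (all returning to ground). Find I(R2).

Parallel bank: R_p = 1/(1/24.4 + 1/2.18) = 2.001 Ω.
V_A by voltage divider: V_A = 15.2 × 2.001/(2.84 + 2.001) = 6.283 mV.
I(R2) = V_A / R2 = 6.283/2.18 = 2.882 mA.

I ≈ 2.88 mA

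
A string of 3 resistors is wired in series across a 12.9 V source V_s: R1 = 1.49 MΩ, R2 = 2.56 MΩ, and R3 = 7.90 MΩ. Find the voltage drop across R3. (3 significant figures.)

ΣR = 1.49 + 2.56 + 7.90 = 11.95 MΩ.
V = V_s · R/ΣR = 12.9 × 0.6611 = 8.528 V.

V ≈ 8.53 V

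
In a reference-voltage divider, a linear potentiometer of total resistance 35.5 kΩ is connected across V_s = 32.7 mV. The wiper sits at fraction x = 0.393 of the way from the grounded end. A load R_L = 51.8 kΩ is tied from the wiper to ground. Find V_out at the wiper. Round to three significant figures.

V_out ≈ 11.0 mV

Lower segment x·R_p = 13.95 kΩ; upper segment (1−x)·R_p = 21.55 kΩ.
R_L loads the lower segment: effective lower R = 10.99 kΩ.
V_out = 32.7 × 10.99/(21.55 + 10.99) = 11.05 mV.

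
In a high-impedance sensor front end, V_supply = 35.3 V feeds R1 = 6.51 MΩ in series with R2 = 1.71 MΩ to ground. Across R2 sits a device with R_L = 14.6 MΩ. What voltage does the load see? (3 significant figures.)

V_out ≈ 6.72 V

R2 ‖ R_L = (1.71 × 14.6)/(1.71 + 14.6) = 1.531 MΩ.
Then V_out = V_supply · R2'/(R1 + R2') = 35.3 × 1.531/8.041 = 6.720 V.
(Unloaded it would be 7.34 V; the load pulls it down.)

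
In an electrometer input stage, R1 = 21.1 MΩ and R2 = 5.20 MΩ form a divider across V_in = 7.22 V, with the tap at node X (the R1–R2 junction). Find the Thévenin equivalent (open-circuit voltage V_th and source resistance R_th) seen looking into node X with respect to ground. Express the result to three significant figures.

Open-circuit (no load on X): V_th = V_in · R2/(R1 + R2) = 7.22 × 5.20/(21.10 + 5.20) = 1.428 V.
With V_in suppressed (replaced by a short), R_th = R1 ‖ R2 = (21.10 × 5.20)/(21.10 + 5.20) = 4.172 MΩ.

V_th ≈ 1.43 V, R_th ≈ 4.17 MΩ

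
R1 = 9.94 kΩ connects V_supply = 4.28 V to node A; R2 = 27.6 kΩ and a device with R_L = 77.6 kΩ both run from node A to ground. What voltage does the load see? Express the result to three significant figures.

V_out ≈ 2.88 V

R2 ‖ R_L = (27.6 × 77.6)/(27.6 + 77.6) = 20.36 kΩ.
Then V_out = V_supply · R2'/(R1 + R2') = 4.28 × 20.36/30.30 = 2.876 V.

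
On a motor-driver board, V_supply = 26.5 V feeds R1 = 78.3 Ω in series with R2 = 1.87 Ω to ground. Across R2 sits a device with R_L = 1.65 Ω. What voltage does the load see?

V_out ≈ 0.293 V

R2 ‖ R_L = (1.87 × 1.65)/(1.87 + 1.65) = 0.8766 Ω.
Now apply the divider: V_out = 26.5 × 0.01107 = 0.2934 V.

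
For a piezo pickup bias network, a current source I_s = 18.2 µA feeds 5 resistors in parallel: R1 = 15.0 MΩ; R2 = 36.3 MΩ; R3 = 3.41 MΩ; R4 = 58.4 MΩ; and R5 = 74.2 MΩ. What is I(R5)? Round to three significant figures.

I ≈ 0.587 µA

ΣG = 1/15.0 + 1/36.3 + 1/3.41 + 1/58.4 + 1/74.2 = 0.4181.
By the current-divider rule, I = I_s · G_k/ΣG = 18.2 × 0.03224 = 0.5867 µA.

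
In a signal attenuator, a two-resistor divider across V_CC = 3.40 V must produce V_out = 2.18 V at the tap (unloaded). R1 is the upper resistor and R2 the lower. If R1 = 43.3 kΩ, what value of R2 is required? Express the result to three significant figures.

R2 ≈ 77.4 kΩ

Required fraction k = V_out/V_CC = 0.6412.
So R2 = R1 · V_out/(V_CC − V_out) = 43.3 × 2.18/(3.40 − 2.18) = 43.3 × 1.787 = 77.37 kΩ.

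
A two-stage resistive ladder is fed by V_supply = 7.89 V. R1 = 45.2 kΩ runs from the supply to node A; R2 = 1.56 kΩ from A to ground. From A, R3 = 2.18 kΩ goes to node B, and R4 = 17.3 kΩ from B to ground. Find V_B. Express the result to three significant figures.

The second stage (R3 + R4 = 19.48 kΩ) loads node A in parallel with R2.
R2 ‖ (R3+R4) = 1.444 kΩ.
So V_A = 7.89 × 0.03096 = 0.2443 V.
V_B = V_A × 0.8881 = 0.2170 V.

V_B ≈ 0.217 V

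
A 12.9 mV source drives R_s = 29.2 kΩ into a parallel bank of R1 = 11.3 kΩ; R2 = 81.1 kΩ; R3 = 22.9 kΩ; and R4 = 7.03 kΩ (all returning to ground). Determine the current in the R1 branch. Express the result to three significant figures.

Parallel bank: R_p = 1/(1/11.3 + 1/81.1 + 1/22.9 + 1/7.03) = 3.487 kΩ.
Node voltage V_A = V_s · R_p/(R_s + R_p) = 12.9 × 0.1067 = 1.376 mV.
Branch current I = V_A/R1 = 1.376/11.3 = 0.1218 µA.

I ≈ 0.122 µA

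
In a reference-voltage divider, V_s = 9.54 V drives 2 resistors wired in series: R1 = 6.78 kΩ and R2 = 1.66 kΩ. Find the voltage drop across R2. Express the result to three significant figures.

V ≈ 1.88 V

Series total: ΣR = 6.78 + 1.66 = 8.440 kΩ.
Voltage divider: V = V_s · (1.660 / 8.440) = 9.54 × 0.1967 = 1.876 V.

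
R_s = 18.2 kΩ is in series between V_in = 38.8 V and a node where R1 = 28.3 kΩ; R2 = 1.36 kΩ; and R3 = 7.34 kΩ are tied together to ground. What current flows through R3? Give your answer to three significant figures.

Combine the parallel branches: R_p = (1/28.3 + 1/1.36 + 1/7.34)⁻¹ = 1.103 kΩ.
Node voltage V_A = V_in · R_p/(R_s + R_p) = 38.8 × 0.05713 = 2.217 V.
I(R3) = V_A / R3 = 2.217/7.34 = 0.3020 mA.

I ≈ 0.302 mA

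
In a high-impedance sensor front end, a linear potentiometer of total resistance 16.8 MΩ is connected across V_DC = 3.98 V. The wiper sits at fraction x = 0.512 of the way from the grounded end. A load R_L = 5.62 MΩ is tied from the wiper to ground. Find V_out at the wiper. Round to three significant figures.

V_out ≈ 1.17 V

Lower segment x·R_p = 8.602 MΩ; upper segment (1−x)·R_p = 8.198 MΩ.
R_L loads the lower segment: effective lower R = 3.399 MΩ.
Loaded-divider output: V_out = 3.98 × 0.2931 = 1.167 V.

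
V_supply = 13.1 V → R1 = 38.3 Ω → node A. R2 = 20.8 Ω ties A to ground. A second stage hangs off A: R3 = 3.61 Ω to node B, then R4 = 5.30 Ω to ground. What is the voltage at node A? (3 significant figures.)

V_A ≈ 1.83 V

Node A sees R2 in parallel with the series input of stage 2, R3 + R4 = 8.910 Ω.
Effective lower resistance at A: R2 ‖ 8.910 = 6.238 Ω.
First divider: V_A = V_supply · 6.238/(38.3 + 6.238) = 1.835 V.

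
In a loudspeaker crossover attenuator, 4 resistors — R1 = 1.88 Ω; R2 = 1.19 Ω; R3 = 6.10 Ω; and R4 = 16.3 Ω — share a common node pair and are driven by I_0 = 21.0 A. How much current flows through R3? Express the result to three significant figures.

Total conductance ΣG = 1/1.88 + 1/1.19 + 1/6.10 + 1/16.3 = 1.598 (units of 1/Ω).
By the current-divider rule, I = I_0 · G_k/ΣG = 21.0 × 0.1026 = 2.155 A.

I ≈ 2.15 A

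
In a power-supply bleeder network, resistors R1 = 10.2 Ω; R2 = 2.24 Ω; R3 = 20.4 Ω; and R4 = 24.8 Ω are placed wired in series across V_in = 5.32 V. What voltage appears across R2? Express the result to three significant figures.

V ≈ 0.207 V

ΣR = 10.2 + 2.24 + 20.4 + 24.8 = 57.64 Ω.
V = V_in · R/ΣR = 5.32 × 0.03886 = 0.2067 V.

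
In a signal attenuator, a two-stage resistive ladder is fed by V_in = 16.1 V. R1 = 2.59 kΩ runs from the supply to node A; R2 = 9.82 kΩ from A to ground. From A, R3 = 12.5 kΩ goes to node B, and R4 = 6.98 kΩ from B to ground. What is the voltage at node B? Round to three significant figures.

Looking into the second stage from A: R3 + R4 = 19.48 kΩ appears in parallel with R2.
Effective lower resistance at A: R2 ‖ 19.48 = 6.529 kΩ.
So V_A = 16.1 × 0.7160 = 11.53 V.
V_B = V_A × 0.3583 = 4.130 V.

V_B ≈ 4.13 V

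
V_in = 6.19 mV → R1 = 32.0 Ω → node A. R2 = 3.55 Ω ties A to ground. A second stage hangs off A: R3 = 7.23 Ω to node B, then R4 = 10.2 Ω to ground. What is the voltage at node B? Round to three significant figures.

V_B ≈ 0.306 mV

The second stage (R3 + R4 = 17.43 Ω) loads node A in parallel with R2.
R2 ‖ (R3+R4) = 2.949 Ω.
First divider: V_A = V_in · 2.949/(32.0 + 2.949) = 0.5224 mV.
Then the unloaded second divider: V_B = V_A × R4/(R3+R4) = 0.5224 × 0.5852 = 0.3057 mV.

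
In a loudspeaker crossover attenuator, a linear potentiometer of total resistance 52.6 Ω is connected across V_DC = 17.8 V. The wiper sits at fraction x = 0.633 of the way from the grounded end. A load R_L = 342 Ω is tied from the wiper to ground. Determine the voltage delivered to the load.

V_out ≈ 10.9 V

The pot divides into 19.30 Ω above the wiper and 33.30 Ω below.
Lower segment in parallel with the load: 33.30 ‖ 342 = 30.34 Ω.
V_out = 17.8 × 30.34/(19.30 + 30.34) = 10.88 V.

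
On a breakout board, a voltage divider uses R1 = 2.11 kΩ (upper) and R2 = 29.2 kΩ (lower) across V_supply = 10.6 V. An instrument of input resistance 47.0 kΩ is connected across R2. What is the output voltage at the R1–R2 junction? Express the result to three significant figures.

V_out ≈ 9.49 V

The load sits in parallel with R2, giving an effective lower resistance R2' = R2·R_L/(R2+R_L) = 18.01 kΩ.
Then V_out = V_supply · R2'/(R1 + R2') = 10.6 × 18.01/20.12 = 9.488 V.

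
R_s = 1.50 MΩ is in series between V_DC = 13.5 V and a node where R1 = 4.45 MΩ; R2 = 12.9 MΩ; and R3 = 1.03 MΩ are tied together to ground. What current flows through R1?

Combine the parallel branches: R_p = (1/4.45 + 1/12.9 + 1/1.03)⁻¹ = 0.7855 MΩ.
V_A by voltage divider: V_A = 13.5 × 0.7855/(1.50 + 0.7855) = 4.640 V.
Branch current I = V_A/R1 = 4.640/4.45 = 1.043 µA.

I ≈ 1.04 µA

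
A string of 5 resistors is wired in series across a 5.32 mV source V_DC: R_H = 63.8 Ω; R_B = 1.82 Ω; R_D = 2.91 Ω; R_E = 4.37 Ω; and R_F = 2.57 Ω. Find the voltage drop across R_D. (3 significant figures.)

Series total: ΣR = 63.8 + 1.82 + 2.91 + 4.37 + 2.57 = 75.47 Ω.
By the voltage-divider rule, V = 5.32 × 2.910/75.47 = 0.2051 mV.

V ≈ 0.205 mV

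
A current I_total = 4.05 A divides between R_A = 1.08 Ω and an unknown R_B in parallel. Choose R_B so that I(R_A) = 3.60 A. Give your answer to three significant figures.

In a two-way split, I_A/I_total = R_B/(R_A + R_B).
With f = 0.8889, R_B = R_A · f/(1−f) = 1.08 × 8.000 = 8.640 Ω.

R_B ≈ 8.64 Ω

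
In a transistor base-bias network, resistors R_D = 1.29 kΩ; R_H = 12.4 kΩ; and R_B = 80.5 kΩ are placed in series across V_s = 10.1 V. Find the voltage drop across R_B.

V ≈ 8.63 V

ΣR = 1.29 + 12.4 + 80.5 = 94.19 kΩ.
Voltage divider: V = V_s · (80.50 / 94.19) = 10.1 × 0.8547 = 8.632 V.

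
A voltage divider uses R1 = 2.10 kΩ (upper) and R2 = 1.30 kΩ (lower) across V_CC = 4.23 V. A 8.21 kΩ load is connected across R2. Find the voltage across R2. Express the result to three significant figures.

First combine the lower leg with the load: R2 ‖ R_L = 1.122 kΩ.
Then V_out = V_CC · R2'/(R1 + R2') = 4.23 × 1.122/3.222 = 1.473 V.
(Unloaded it would be 1.62 V; the load pulls it down.)

V_out ≈ 1.47 V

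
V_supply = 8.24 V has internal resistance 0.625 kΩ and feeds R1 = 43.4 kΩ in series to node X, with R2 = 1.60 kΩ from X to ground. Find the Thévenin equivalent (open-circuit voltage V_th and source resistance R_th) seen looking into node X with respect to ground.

R1' = 0.625 + 43.4 = 44.02 kΩ (source resistance + R1).
With X open, the divider is unloaded: V_th = 8.24 × 1.60/45.62 = 0.2890 V.
With V_supply suppressed (replaced by a short), R_th = R1' ‖ R2 = (44.02 × 1.60)/(44.02 + 1.60) = 1.544 kΩ.

V_th ≈ 0.289 V, R_th ≈ 1.54 kΩ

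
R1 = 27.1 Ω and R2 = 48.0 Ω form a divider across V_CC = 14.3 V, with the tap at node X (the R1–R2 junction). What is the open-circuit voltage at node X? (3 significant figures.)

Open-circuit (no load on X): V_th = V_CC · R2/(R1 + R2) = 14.3 × 48.0/(27.10 + 48.0) = 9.140 V.

V_th ≈ 9.14 V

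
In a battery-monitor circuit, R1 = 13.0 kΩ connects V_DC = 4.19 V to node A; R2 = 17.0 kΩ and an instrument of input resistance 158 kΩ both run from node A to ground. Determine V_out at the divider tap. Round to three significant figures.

The load sits in parallel with R2, giving an effective lower resistance R2' = R2·R_L/(R2+R_L) = 15.35 kΩ.
Now apply the divider: V_out = 4.19 × 0.5414 = 2.269 V.

V_out ≈ 2.27 V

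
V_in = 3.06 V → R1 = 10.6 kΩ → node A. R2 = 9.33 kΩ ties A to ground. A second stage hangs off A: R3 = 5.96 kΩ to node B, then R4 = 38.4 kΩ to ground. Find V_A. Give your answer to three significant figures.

Looking into the second stage from A: R3 + R4 = 44.36 kΩ appears in parallel with R2.
R2 ‖ (R3+R4) = 7.709 kΩ.
So V_A = 3.06 × 0.4210 = 1.288 V.

V_A ≈ 1.29 V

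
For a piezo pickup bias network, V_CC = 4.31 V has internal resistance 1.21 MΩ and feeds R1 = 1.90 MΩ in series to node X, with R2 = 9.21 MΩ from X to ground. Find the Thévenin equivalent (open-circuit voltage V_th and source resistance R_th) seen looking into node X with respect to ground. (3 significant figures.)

R1' = 1.21 + 1.90 = 3.110 MΩ (source resistance + R1).
V_th is the unloaded tap voltage: V_CC · R2/(R1'+R2) = 4.31 × 0.7476 = 3.222 V.
With V_CC suppressed (replaced by a short), R_th = R1' ‖ R2 = (3.110 × 9.21)/(3.110 + 9.21) = 2.325 MΩ.

V_th ≈ 3.22 V, R_th ≈ 2.32 MΩ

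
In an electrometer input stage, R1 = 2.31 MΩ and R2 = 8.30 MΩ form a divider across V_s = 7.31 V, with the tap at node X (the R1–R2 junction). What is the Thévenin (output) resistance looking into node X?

R_th ≈ 1.81 MΩ

Looking into X with the source shorted: R_th = R1·R2/(R1+R2) = 2.310 × 8.30/10.61 = 1.807 MΩ.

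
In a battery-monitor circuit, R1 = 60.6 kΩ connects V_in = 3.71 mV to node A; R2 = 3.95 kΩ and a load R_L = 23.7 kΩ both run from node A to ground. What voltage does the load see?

First combine the lower leg with the load: R2 ‖ R_L = 3.386 kΩ.
Voltage divider with the loaded lower leg: V_out = 3.71 × 3.386/(60.6 + 3.386) = 3.71 × 0.05291 = 0.1963 mV.
(Unloaded it would be 0.227 mV; the load pulls it down.)

V_out ≈ 0.196 mV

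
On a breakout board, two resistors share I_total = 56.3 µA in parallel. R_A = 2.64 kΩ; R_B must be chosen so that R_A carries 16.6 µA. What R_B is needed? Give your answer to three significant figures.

The fraction through R_A equals R_B/(R_A+R_B).
With f = 0.2948, R_B = R_A · f/(1−f) = 2.64 × 0.4181 = 1.104 kΩ.

R_B ≈ 1.10 kΩ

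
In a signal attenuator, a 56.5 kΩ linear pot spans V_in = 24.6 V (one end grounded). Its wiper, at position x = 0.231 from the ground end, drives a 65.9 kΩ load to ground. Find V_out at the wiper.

V_out ≈ 4.93 V

The pot divides into 43.45 kΩ above the wiper and 13.05 kΩ below.
R_L loads the lower segment: effective lower R = 10.89 kΩ.
Then V_out = V_in · 10.89/(43.45 + 10.89) = 4.932 V.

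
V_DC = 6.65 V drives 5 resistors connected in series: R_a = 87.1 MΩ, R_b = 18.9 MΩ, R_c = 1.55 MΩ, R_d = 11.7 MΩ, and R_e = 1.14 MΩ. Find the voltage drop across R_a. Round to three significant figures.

V ≈ 4.81 V

Total series resistance ΣR = 87.1 + 18.9 + 1.55 + 11.7 + 1.14 = 120.4 MΩ.
Voltage divider: V = V_DC · (87.10 / 120.4) = 6.65 × 0.7235 = 4.811 V.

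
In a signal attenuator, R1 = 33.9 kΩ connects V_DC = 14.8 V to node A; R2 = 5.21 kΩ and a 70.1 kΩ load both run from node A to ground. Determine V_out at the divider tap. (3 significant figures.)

V_out ≈ 1.85 V

The load sits in parallel with R2, giving an effective lower resistance R2' = R2·R_L/(R2+R_L) = 4.850 kΩ.
Voltage divider with the loaded lower leg: V_out = 14.8 × 4.850/(33.9 + 4.850) = 14.8 × 0.1252 = 1.852 V.
(Unloaded it would be 1.97 V; the load pulls it down.)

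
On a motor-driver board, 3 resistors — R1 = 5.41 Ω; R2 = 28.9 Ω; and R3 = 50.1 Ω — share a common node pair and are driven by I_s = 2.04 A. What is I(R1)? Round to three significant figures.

I ≈ 1.58 A

Total conductance ΣG = 1/5.41 + 1/28.9 + 1/50.1 = 0.2394 (units of 1/Ω).
Current divider: I(R1) = I_s · G_k/ΣG = 2.04 × (0.1848/0.2394) = 2.04 × 0.7721 = 1.575 A.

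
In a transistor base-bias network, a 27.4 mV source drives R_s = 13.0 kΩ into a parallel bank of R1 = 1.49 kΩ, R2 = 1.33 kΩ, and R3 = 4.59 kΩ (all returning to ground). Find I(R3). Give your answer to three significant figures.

I ≈ 0.267 µA

Combine the parallel branches: R_p = (1/1.49 + 1/1.33 + 1/4.59)⁻¹ = 0.6094 kΩ.
V_A by voltage divider: V_A = 27.4 × 0.6094/(13.0 + 0.6094) = 1.227 mV.
Branch current I = V_A/R3 = 1.227/4.59 = 0.2673 µA.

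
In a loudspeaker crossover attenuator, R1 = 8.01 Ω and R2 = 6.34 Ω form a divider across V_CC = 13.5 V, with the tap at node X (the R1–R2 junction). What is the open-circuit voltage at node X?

V_th is the unloaded tap voltage: V_CC · R2/(R1+R2) = 13.5 × 0.4418 = 5.964 V.

V_th ≈ 5.96 V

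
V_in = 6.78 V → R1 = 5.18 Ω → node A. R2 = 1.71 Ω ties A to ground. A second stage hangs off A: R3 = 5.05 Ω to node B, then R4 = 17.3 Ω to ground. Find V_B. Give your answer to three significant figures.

Node A sees R2 in parallel with the series input of stage 2, R3 + R4 = 22.35 Ω.
Effective lower resistance at A: R2 ‖ 22.35 = 1.588 Ω.
So V_A = 6.78 × 0.2347 = 1.591 V.
Then the unloaded second divider: V_B = V_A × R4/(R3+R4) = 1.591 × 0.7740 = 1.232 V.

V_B ≈ 1.23 V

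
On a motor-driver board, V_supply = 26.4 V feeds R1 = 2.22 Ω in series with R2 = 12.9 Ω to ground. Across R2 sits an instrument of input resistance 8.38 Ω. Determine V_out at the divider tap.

V_out ≈ 18.4 V

R2 ‖ R_L = (12.9 × 8.38)/(12.9 + 8.38) = 5.080 Ω.
Then V_out = V_supply · R2'/(R1 + R2') = 26.4 × 5.080/7.300 = 18.37 V.
(Unloaded it would be 22.5 V; the load pulls it down.)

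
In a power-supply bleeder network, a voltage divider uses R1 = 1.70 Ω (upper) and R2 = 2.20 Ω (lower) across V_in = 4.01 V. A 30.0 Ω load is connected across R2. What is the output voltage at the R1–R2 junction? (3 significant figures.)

V_out ≈ 2.19 V

First combine the lower leg with the load: R2 ‖ R_L = 2.050 Ω.
Now apply the divider: V_out = 4.01 × 0.5466 = 2.192 V.
(Unloaded it would be 2.26 V; the load pulls it down.)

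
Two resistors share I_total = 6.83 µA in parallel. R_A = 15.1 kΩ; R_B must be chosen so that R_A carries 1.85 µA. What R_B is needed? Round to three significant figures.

Two-branch current divider: I_A = I_total · R_B/(R_A + R_B).
With f = 0.2709, R_B = R_A · f/(1−f) = 15.1 × 0.3715 = 5.609 kΩ.

R_B ≈ 5.61 kΩ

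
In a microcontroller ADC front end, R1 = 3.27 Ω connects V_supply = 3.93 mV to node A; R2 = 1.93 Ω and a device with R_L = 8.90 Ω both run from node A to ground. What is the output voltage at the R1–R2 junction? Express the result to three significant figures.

V_out ≈ 1.28 mV

First combine the lower leg with the load: R2 ‖ R_L = 1.586 Ω.
Now apply the divider: V_out = 3.93 × 0.3266 = 1.284 mV.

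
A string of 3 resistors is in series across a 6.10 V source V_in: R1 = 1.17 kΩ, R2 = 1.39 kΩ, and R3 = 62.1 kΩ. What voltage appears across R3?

V ≈ 5.86 V

Series total: ΣR = 1.17 + 1.39 + 62.1 = 64.66 kΩ.
By the voltage-divider rule, V = 6.10 × 62.10/64.66 = 5.858 V.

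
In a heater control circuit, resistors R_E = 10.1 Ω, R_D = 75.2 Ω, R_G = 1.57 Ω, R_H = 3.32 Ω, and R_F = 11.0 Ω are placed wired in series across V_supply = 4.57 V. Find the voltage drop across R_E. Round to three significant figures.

ΣR = 10.1 + 75.2 + 1.57 + 3.32 + 11.0 = 101.2 Ω.
By the voltage-divider rule, V = 4.57 × 10.10/101.2 = 0.4561 V.

V ≈ 0.456 V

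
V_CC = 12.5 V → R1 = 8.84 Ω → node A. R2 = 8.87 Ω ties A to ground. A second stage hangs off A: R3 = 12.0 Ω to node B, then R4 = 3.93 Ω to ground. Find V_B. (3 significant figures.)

The second stage (R3 + R4 = 15.93 Ω) loads node A in parallel with R2.
R2 ‖ (R3+R4) = 5.698 Ω.
First divider: V_A = V_CC · 5.698/(8.84 + 5.698) = 4.899 V.
V_B = V_A × 0.2467 = 1.209 V.

V_B ≈ 1.21 V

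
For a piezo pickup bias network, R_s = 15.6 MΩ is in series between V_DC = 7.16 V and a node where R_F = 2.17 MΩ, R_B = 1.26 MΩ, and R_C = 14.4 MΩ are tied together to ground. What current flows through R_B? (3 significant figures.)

I ≈ 0.262 µA

Combine the parallel branches: R_p = (1/2.17 + 1/1.26 + 1/14.4)⁻¹ = 0.7553 MΩ.
V_A = 7.16 × 0.7553/16.36 = 0.3307 V.
I(R_B) = V_A / R_B = 0.3307/1.26 = 0.2624 µA.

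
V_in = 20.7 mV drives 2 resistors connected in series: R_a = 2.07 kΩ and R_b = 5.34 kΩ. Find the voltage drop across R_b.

V ≈ 14.9 mV

Total series resistance ΣR = 2.07 + 5.34 = 7.410 kΩ.
By the voltage-divider rule, V = 20.7 × 5.340/7.410 = 14.92 mV.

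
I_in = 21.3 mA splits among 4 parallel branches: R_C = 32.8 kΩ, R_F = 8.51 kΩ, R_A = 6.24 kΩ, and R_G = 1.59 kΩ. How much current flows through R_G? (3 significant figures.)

Conductances: ΣG = 1/32.8 + 1/8.51 + 1/6.24 + 1/1.59 = 0.9372 (1/kΩ).
Current divider: I(R_G) = I_in · G_k/ΣG = 21.3 × (0.6289/0.9372) = 21.3 × 0.6711 = 14.29 mA.

I ≈ 14.3 mA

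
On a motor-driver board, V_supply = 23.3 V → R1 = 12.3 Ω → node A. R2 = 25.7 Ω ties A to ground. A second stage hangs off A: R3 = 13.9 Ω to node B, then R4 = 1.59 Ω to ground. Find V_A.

The second stage (R3 + R4 = 15.49 Ω) loads node A in parallel with R2.
R2 ‖ (R3+R4) = 9.665 Ω.
First divider: V_A = V_supply · 9.665/(12.3 + 9.665) = 10.25 V.

V_A ≈ 10.3 V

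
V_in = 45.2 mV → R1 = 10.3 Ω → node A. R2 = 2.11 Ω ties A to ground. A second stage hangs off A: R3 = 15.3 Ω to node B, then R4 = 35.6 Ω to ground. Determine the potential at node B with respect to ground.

Node A sees R2 in parallel with the series input of stage 2, R3 + R4 = 50.90 Ω.
R2 ‖ (R3+R4) = 2.026 Ω.
So V_A = 45.2 × 0.1644 = 7.429 mV.
V_B = V_A × 0.6994 = 5.196 mV.

V_B ≈ 5.20 mV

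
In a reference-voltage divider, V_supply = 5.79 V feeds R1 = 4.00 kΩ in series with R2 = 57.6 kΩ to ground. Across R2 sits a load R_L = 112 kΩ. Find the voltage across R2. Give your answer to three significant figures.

The load sits in parallel with R2, giving an effective lower resistance R2' = R2·R_L/(R2+R_L) = 38.04 kΩ.
Now apply the divider: V_out = 5.79 × 0.9048 = 5.239 V.

V_out ≈ 5.24 V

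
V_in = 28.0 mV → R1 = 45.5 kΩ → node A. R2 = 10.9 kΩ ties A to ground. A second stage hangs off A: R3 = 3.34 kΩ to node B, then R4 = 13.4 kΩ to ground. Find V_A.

Looking into the second stage from A: R3 + R4 = 16.74 kΩ appears in parallel with R2.
Effective lower resistance at A: R2 ‖ 16.74 = 6.602 kΩ.
V_A = 28.0 × 6.602/(45.5 + 6.602) = 3.548 mV.

V_A ≈ 3.55 mV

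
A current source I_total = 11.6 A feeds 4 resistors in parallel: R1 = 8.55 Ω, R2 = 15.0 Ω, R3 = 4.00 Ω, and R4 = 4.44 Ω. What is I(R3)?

I ≈ 4.40 A

Total conductance ΣG = 1/8.55 + 1/15.0 + 1/4.00 + 1/4.44 = 0.6589 (units of 1/Ω).
Current divider: I(R3) = I_total · G_k/ΣG = 11.6 × (0.2500/0.6589) = 11.6 × 0.3794 = 4.402 A.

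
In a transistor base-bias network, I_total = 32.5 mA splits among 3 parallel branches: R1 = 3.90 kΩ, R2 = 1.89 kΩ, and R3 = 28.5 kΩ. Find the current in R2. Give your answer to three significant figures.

I ≈ 21.0 mA

Conductances: ΣG = 1/3.90 + 1/1.89 + 1/28.5 = 0.8206 (1/kΩ).
R2 takes the fraction G_k/ΣG = 0.5291/0.8206 = 0.6448, so I = 32.5 × 0.6448 = 20.96 mA.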